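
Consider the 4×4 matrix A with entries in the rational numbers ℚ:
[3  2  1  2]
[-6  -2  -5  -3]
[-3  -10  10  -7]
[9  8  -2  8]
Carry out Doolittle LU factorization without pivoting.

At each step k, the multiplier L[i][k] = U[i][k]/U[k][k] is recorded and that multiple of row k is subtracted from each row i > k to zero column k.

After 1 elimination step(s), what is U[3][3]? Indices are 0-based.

U[3][3] = 2

Step 1: pivot at (0,0) is 3.
  row1 ← row1 − (-2)·row0  ⇒  L[1][0]=-2, U row1=(0, 2, -3, 1)
  row2 ← row2 − (-1)·row0  ⇒  L[2][0]=-1, U row2=(0, -8, 11, -5)
  row3 ← row3 − (3)·row0  ⇒  L[3][0]=3, U row3=(0, 2, -5, 2)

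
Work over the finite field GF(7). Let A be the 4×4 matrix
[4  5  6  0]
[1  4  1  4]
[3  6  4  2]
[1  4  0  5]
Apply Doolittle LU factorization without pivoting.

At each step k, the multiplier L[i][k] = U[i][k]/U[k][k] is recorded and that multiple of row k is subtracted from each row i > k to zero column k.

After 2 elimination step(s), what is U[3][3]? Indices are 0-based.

Step 1: pivot at (0,0) is 4.
  row1 ← row1 − (2)·row0  ⇒  L[1][0]=2, U row1=(0, 1, 3, 4)
  row2 ← row2 − (6)·row0  ⇒  L[2][0]=6, U row2=(0, 4, 3, 2)
  row3 ← row3 − (2)·row0  ⇒  L[3][0]=2, U row3=(0, 1, 2, 5)
Step 2: pivot at (1,1) is 1.
  row2 ← row2 − (4)·row1  ⇒  L[2][1]=4, U row2=(0, 0, 5, 0)
  row3 ← row3 − (1)·row1  ⇒  L[3][1]=1, U row3=(0, 0, 6, 1)

U[3][3] = 1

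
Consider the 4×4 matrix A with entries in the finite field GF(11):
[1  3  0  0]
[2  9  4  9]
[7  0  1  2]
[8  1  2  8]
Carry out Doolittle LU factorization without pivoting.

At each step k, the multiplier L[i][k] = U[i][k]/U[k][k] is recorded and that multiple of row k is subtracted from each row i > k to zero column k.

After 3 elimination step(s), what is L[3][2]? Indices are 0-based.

k=0: U[0][0]=1
  eliminate (1,0): mult=2, new row 1: (0, 3, 4, 9); set L[1][0]=2
  eliminate (2,0): mult=7, new row 2: (0, 1, 1, 2); set L[2][0]=7
  eliminate (3,0): mult=8, new row 3: (0, 10, 2, 8); set L[3][0]=8
k=1: U[1][1]=3
  eliminate (2,1): mult=4, new row 2: (0, 0, 7, 10); set L[2][1]=4
  eliminate (3,1): mult=7, new row 3: (0, 0, 7, 0); set L[3][1]=7
k=2: U[2][2]=7
  eliminate (3,2): mult=1, new row 3: (0, 0, 0, 1); set L[3][2]=1

L[3][2] = 1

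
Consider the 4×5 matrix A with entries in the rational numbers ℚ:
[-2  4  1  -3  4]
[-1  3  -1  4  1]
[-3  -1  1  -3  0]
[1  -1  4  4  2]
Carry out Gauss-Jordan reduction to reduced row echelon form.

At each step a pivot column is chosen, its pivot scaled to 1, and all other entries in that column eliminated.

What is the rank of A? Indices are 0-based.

step 1: normalize row 0 (÷-2) = (1, -2, -1/2, 3/2, -2)
  row 1: subtract -1×row0 = (0, 1, -3/2, 11/2, -1)
  row 2: subtract -3×row0 = (0, -7, -1/2, 3/2, -6)
  row 3: subtract 1×row0 = (0, 1, 9/2, 5/2, 4)
step 2: normalize row 1 (÷1) = (0, 1, -3/2, 11/2, -1)
  row 0: subtract -2×row1 = (1, 0, -7/2, 25/2, -4)
  row 2: subtract -7×row1 = (0, 0, -11, 40, -13)
  row 3: subtract 1×row1 = (0, 0, 6, -3, 5)
step 3: normalize row 2 (÷-11) = (0, 0, 1, -40/11, 13/11)
  row 0: subtract -7/2×row2 = (1, 0, 0, -5/22, 3/22)
  row 1: subtract -3/2×row2 = (0, 1, 0, 1/22, 17/22)
  row 3: subtract 6×row2 = (0, 0, 0, 207/11, -23/11)
step 4: normalize row 3 (÷207/11) = (0, 0, 0, 1, -1/9)
  row 0: subtract -5/22×row3 = (1, 0, 0, 0, 1/9)
  row 1: subtract 1/22×row3 = (0, 1, 0, 0, 7/9)
  row 2: subtract -40/11×row3 = (0, 0, 1, 0, 7/9)

rank = 4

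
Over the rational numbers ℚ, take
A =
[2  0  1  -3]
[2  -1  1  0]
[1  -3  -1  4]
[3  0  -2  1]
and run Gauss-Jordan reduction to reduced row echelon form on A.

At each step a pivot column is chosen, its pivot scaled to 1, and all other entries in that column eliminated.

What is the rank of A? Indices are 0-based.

rank = 4

pivot(0,0)=2: scale R0 → (1, 0, 1/2, -3/2)
  clear (1,0): R1 −= (2)R0 → (0, -1, 0, 3)
  clear (2,0): R2 −= (1)R0 → (0, -3, -3/2, 11/2)
  clear (3,0): R3 −= (3)R0 → (0, 0, -7/2, 11/2)
pivot(1,1)=-1: scale R1 → (0, 1, 0, -3)
  clear (2,1): R2 −= (-3)R1 → (0, 0, -3/2, -7/2)
pivot(2,2)=-3/2: scale R2 → (0, 0, 1, 7/3)
  clear (0,2): R0 −= (1/2)R2 → (1, 0, 0, -8/3)
  clear (3,2): R3 −= (-7/2)R2 → (0, 0, 0, 41/3)
pivot(3,3)=41/3: scale R3 → (0, 0, 0, 1)
  clear (0,3): R0 −= (-8/3)R3 → (1, 0, 0, 0)
  clear (1,3): R1 −= (-3)R3 → (0, 1, 0, 0)
  clear (2,3): R2 −= (7/3)R3 → (0, 0, 1, 0)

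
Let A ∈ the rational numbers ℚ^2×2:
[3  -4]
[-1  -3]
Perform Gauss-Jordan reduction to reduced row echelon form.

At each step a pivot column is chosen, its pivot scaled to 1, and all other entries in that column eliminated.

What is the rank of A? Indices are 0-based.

rank = 2

step 1: normalize row 0 (÷3) = (1, -4/3)
  row 1: subtract -1×row0 = (0, -13/3)
step 2: normalize row 1 (÷-13/3) = (0, 1)
  row 0: subtract -4/3×row1 = (1, 0)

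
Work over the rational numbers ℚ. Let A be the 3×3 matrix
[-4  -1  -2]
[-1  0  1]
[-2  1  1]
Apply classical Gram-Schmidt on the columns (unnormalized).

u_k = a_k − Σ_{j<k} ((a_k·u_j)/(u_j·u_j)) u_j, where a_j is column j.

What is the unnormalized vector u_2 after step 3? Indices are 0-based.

Step 1: u_0 = a_0 = (-4, -1, -2).
Step 2: u_1 = a_1 − (2/21)·u_0 = (-13/21, 2/21, 25/21).
Step 3: u_2 = a_2 − (5/21)·u_0 − (53/38)·u_1 = (-7/38, 21/19, -7/38).

u_2 = (-7/38, 21/19, -7/38)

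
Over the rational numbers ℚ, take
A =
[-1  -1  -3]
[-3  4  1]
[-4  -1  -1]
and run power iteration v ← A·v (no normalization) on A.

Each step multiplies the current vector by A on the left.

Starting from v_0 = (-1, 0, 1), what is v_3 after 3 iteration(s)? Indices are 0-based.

v_0 = (-1, 0, 1).
v_1 = A·v_0 = (-2, 4, 3).
v_2 = A·v_1 = (-11, 25, 1).
v_3 = A·v_2 = (-17, 134, 18).

v_3 = (-17, 134, 18)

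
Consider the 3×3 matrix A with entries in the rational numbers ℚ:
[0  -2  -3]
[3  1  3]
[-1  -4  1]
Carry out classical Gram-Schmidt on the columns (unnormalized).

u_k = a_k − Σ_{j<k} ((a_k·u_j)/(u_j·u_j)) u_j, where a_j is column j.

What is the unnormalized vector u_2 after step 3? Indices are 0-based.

Step 1: u_0 = a_0 = (0, 3, -1).
Step 2: u_1 = a_1 − (7/10)·u_0 = (-2, -11/10, -33/10).
Step 3: u_2 = a_2 − (4/5)·u_0 − (-6/161)·u_1 = (-495/161, 90/161, 270/161).

u_2 = (-495/161, 90/161, 270/161)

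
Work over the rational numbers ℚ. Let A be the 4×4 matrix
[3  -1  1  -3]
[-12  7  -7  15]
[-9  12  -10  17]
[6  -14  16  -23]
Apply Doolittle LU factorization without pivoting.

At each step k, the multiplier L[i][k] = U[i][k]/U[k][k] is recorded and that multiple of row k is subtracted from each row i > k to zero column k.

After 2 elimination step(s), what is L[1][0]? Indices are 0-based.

[col 0] pivot 3
  R1 -= -4*R0 → (0, 3, -3, 3)  (L[1][0] := -4)
  R2 -= -3*R0 → (0, 9, -7, 8)  (L[2][0] := -3)
  R3 -= 2*R0 → (0, -12, 14, -17)  (L[3][0] := 2)
[col 1] pivot 3
  R2 -= 3*R1 → (0, 0, 2, -1)  (L[2][1] := 3)
  R3 -= -4*R1 → (0, 0, 2, -5)  (L[3][1] := -4)

L[1][0] = -4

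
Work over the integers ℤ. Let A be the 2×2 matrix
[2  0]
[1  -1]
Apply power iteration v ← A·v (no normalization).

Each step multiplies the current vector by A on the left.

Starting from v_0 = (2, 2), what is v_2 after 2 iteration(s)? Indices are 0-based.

v_0 = (2, 2).
v_1 = A·v_0 = (4, 0).
v_2 = A·v_1 = (8, 4).

v_2 = (8, 4)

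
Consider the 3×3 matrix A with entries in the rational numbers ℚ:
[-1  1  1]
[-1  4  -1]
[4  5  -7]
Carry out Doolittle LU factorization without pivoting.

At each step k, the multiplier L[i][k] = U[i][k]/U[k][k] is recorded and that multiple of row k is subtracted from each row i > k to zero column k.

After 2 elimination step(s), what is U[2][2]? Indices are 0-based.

k=0: U[0][0]=-1
  eliminate (1,0): mult=1, new row 1: (0, 3, -2); set L[1][0]=1
  eliminate (2,0): mult=-4, new row 2: (0, 9, -3); set L[2][0]=-4
k=1: U[1][1]=3
  eliminate (2,1): mult=3, new row 2: (0, 0, 3); set L[2][1]=3

U[2][2] = 3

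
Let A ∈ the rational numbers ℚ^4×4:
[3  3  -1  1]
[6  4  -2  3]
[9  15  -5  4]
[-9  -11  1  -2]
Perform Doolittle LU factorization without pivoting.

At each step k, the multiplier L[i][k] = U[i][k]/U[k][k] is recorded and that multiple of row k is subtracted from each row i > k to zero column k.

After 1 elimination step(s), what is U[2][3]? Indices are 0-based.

U[2][3] = 1

k=0: U[0][0]=3
  eliminate (1,0): mult=2, new row 1: (0, -2, 0, 1); set L[1][0]=2
  eliminate (2,0): mult=3, new row 2: (0, 6, -2, 1); set L[2][0]=3
  eliminate (3,0): mult=-3, new row 3: (0, -2, -2, 1); set L[3][0]=-3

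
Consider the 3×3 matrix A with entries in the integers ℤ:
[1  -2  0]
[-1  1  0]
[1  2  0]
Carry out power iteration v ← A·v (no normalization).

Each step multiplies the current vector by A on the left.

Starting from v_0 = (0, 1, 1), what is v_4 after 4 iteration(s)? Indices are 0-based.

v_4 = (-24, 17, 4)

v_0 = (0, 1, 1).
v_1 = A·v_0 = (-2, 1, 2).
v_2 = A·v_1 = (-4, 3, 0).
v_3 = A·v_2 = (-10, 7, 2).
v_4 = A·v_3 = (-24, 17, 4).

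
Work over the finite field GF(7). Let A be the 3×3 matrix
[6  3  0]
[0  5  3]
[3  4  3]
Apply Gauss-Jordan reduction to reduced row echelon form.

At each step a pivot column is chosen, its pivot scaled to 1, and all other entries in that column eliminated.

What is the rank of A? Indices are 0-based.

rank = 3

pivot(0,0)=6: scale R0 → (1, 4, 0)
  clear (2,0): R2 −= (3)R0 → (0, 6, 3)
pivot(1,1)=5: scale R1 → (0, 1, 2)
  clear (0,1): R0 −= (4)R1 → (1, 0, 6)
  clear (2,1): R2 −= (6)R1 → (0, 0, 5)
pivot(2,2)=5: scale R2 → (0, 0, 1)
  clear (0,2): R0 −= (6)R2 → (1, 0, 0)
  clear (1,2): R1 −= (2)R2 → (0, 1, 0)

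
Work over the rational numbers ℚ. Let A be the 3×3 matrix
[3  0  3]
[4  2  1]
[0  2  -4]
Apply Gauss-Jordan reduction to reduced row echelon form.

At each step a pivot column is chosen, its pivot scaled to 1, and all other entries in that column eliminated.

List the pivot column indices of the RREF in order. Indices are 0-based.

pivot columns: 0, 1, 2

pivot(0,0)=3: scale R0 → (1, 0, 1)
  clear (1,0): R1 −= (4)R0 → (0, 2, -3)
pivot(1,1)=2: scale R1 → (0, 1, -3/2)
  clear (2,1): R2 −= (2)R1 → (0, 0, -1)
pivot(2,2)=-1: scale R2 → (0, 0, 1)
  clear (0,2): R0 −= (1)R2 → (1, 0, 0)
  clear (1,2): R1 −= (-3/2)R2 → (0, 1, 0)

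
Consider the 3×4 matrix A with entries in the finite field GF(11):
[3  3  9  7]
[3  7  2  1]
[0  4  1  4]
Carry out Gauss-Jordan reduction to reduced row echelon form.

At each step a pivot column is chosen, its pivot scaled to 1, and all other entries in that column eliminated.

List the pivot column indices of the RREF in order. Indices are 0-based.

pivot(0,0)=3: scale R0 → (1, 1, 3, 6)
  clear (1,0): R1 −= (3)R0 → (0, 4, 4, 5)
pivot(1,1)=4: scale R1 → (0, 1, 1, 4)
  clear (0,1): R0 −= (1)R1 → (1, 0, 2, 2)
  clear (2,1): R2 −= (4)R1 → (0, 0, 8, 10)
pivot(2,2)=8: scale R2 → (0, 0, 1, 4)
  clear (0,2): R0 −= (2)R2 → (1, 0, 0, 5)
  clear (1,2): R1 −= (1)R2 → (0, 1, 0, 0)

pivot columns: 0, 1, 2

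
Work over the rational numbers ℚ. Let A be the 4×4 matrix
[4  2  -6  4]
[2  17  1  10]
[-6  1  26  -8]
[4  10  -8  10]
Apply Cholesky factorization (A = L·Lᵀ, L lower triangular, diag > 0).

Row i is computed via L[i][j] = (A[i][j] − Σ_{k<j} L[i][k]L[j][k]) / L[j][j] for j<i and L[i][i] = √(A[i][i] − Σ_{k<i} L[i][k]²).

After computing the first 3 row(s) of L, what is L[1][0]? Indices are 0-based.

L[1][0] = 1

Step 1: L[0][0] = √(4) = 2.
  L[1][0] = (2) / L[0][0] = 1.
Step 2: L[1][1] = √(16) = 4.
  L[2][0] = (-6) / L[0][0] = -3.
  L[2][1] = (4) / L[1][1] = 1.
Step 3: L[2][2] = √(16) = 4.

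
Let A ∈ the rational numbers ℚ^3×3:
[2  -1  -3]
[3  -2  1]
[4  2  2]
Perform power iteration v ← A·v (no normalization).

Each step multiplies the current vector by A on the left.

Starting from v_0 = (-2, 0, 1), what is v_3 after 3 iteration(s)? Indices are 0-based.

v_3 = (185, 11, -98)

v_0 = (-2, 0, 1).
v_1 = A·v_0 = (-7, -5, -6).
v_2 = A·v_1 = (9, -17, -50).
v_3 = A·v_2 = (185, 11, -98).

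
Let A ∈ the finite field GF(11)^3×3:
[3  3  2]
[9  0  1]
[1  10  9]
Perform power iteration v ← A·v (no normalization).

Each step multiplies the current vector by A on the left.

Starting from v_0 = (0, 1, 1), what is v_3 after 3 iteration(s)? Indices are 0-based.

v_0 = (0, 1, 1).
v_1 = A·v_0 = (5, 1, 8).
v_2 = A·v_1 = (1, 9, 10).
v_3 = A·v_2 = (6, 8, 5).

v_3 = (6, 8, 5)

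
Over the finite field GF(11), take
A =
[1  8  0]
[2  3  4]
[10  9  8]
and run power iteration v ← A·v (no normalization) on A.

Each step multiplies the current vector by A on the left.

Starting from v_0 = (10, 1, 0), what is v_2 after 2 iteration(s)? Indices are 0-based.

v_2 = (4, 2, 5)

v_0 = (10, 1, 0).
v_1 = A·v_0 = (7, 1, 10).
v_2 = A·v_1 = (4, 2, 5).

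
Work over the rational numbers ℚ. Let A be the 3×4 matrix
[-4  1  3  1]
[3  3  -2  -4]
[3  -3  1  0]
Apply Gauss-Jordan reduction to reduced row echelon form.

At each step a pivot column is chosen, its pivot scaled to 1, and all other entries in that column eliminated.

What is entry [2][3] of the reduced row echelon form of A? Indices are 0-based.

M[2][3] = -6/17

step 1: normalize row 0 (÷-4) = (1, -1/4, -3/4, -1/4)
  row 1: subtract 3×row0 = (0, 15/4, 1/4, -13/4)
  row 2: subtract 3×row0 = (0, -9/4, 13/4, 3/4)
step 2: normalize row 1 (÷15/4) = (0, 1, 1/15, -13/15)
  row 0: subtract -1/4×row1 = (1, 0, -11/15, -7/15)
  row 2: subtract -9/4×row1 = (0, 0, 17/5, -6/5)
step 3: normalize row 2 (÷17/5) = (0, 0, 1, -6/17)
  row 0: subtract -11/15×row2 = (1, 0, 0, -37/51)
  row 1: subtract 1/15×row2 = (0, 1, 0, -43/51)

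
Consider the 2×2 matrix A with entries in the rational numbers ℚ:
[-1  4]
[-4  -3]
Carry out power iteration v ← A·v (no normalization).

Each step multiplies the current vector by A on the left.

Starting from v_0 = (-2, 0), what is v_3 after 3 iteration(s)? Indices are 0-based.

v_0 = (-2, 0).
v_1 = A·v_0 = (2, 8).
v_2 = A·v_1 = (30, -32).
v_3 = A·v_2 = (-158, -24).

v_3 = (-158, -24)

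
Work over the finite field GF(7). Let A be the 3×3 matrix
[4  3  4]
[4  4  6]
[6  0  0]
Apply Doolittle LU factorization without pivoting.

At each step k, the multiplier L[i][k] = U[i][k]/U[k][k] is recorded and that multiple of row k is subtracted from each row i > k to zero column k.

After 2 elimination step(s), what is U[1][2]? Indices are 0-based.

[col 0] pivot 4
  R1 -= 1*R0 → (0, 1, 2)  (L[1][0] := 1)
  R2 -= 5*R0 → (0, 6, 1)  (L[2][0] := 5)
[col 1] pivot 1
  R2 -= 6*R1 → (0, 0, 3)  (L[2][1] := 6)

U[1][2] = 2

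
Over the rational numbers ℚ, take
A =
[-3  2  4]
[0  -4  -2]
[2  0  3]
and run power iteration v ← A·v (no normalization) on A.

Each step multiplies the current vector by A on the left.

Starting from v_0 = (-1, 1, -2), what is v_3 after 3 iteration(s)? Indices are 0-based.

v_0 = (-1, 1, -2).
v_1 = A·v_0 = (-3, 0, -8).
v_2 = A·v_1 = (-23, 16, -30).
v_3 = A·v_2 = (-19, -4, -136).

v_3 = (-19, -4, -136)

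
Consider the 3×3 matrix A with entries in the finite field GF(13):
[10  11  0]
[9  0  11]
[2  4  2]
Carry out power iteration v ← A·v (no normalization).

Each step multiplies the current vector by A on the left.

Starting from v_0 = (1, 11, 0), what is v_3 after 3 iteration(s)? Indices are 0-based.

v_0 = (1, 11, 0).
v_1 = A·v_0 = (1, 9, 7).
v_2 = A·v_1 = (5, 8, 0).
v_3 = A·v_2 = (8, 6, 3).

v_3 = (8, 6, 3)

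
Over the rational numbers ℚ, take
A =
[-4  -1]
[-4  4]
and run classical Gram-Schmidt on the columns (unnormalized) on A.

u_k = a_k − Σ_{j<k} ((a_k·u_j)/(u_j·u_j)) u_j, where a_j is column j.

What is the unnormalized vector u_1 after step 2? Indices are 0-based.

Step 1: u_0 = a_0 = (-4, -4).
Step 2: u_1 = a_1 − (-3/8)·u_0 = (-5/2, 5/2).

u_1 = (-5/2, 5/2)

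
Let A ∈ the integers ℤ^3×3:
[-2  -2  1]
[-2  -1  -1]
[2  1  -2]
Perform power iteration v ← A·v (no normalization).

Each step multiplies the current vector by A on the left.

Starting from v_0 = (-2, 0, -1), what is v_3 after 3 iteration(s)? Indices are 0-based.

v_0 = (-2, 0, -1).
v_1 = A·v_0 = (3, 5, -2).
v_2 = A·v_1 = (-18, -9, 15).
v_3 = A·v_2 = (69, 30, -75).

v_3 = (69, 30, -75)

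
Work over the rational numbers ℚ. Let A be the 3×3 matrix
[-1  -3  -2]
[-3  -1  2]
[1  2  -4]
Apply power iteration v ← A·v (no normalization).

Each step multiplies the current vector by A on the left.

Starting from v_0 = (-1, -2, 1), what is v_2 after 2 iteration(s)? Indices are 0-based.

v_2 = (-8, -40, 55)

v_0 = (-1, -2, 1).
v_1 = A·v_0 = (5, 7, -9).
v_2 = A·v_1 = (-8, -40, 55).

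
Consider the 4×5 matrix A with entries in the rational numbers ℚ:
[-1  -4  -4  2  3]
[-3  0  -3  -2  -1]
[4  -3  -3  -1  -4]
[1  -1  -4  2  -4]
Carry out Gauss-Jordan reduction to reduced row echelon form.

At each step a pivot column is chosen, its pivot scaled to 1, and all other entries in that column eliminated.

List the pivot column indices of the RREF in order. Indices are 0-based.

pivot columns: 0, 1, 2, 3

step 1: normalize row 0 (÷-1) = (1, 4, 4, -2, -3)
  row 1: subtract -3×row0 = (0, 12, 9, -8, -10)
  row 2: subtract 4×row0 = (0, -19, -19, 7, 8)
  row 3: subtract 1×row0 = (0, -5, -8, 4, -1)
step 2: normalize row 1 (÷12) = (0, 1, 3/4, -2/3, -5/6)
  row 0: subtract 4×row1 = (1, 0, 1, 2/3, 1/3)
  row 2: subtract -19×row1 = (0, 0, -19/4, -17/3, -47/6)
  row 3: subtract -5×row1 = (0, 0, -17/4, 2/3, -31/6)
step 3: normalize row 2 (÷-19/4) = (0, 0, 1, 68/57, 94/57)
  row 0: subtract 1×row2 = (1, 0, 0, -10/19, -25/19)
  row 1: subtract 3/4×row2 = (0, 1, 0, -89/57, -118/57)
  row 3: subtract -17/4×row2 = (0, 0, 0, 109/19, 35/19)
step 4: normalize row 3 (÷109/19) = (0, 0, 0, 1, 35/109)
  row 0: subtract -10/19×row3 = (1, 0, 0, 0, -125/109)
  row 1: subtract -89/57×row3 = (0, 1, 0, 0, -171/109)
  row 2: subtract 68/57×row3 = (0, 0, 1, 0, 138/109)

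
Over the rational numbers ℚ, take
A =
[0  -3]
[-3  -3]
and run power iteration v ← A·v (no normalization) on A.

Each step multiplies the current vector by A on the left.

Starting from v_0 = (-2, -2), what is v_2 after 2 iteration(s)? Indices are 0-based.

v_2 = (-36, -54)

v_0 = (-2, -2).
v_1 = A·v_0 = (6, 12).
v_2 = A·v_1 = (-36, -54).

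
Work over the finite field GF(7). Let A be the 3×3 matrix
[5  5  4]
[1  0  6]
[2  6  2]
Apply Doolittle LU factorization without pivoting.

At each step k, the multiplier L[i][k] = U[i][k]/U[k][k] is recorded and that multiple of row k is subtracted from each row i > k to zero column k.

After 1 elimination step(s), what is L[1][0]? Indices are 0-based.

k=0: U[0][0]=5
  eliminate (1,0): mult=3, new row 1: (0, 6, 1); set L[1][0]=3
  eliminate (2,0): mult=6, new row 2: (0, 4, 6); set L[2][0]=6

L[1][0] = 3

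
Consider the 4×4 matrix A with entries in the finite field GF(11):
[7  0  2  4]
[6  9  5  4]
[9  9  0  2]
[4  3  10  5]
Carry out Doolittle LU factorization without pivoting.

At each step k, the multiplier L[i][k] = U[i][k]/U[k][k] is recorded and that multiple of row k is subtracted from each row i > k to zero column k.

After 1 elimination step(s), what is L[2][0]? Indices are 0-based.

[col 0] pivot 7
  R1 -= 4*R0 → (0, 9, 8, 10)  (L[1][0] := 4)
  R2 -= 6*R0 → (0, 9, 10, 0)  (L[2][0] := 6)
  R3 -= 10*R0 → (0, 3, 1, 9)  (L[3][0] := 10)

L[2][0] = 6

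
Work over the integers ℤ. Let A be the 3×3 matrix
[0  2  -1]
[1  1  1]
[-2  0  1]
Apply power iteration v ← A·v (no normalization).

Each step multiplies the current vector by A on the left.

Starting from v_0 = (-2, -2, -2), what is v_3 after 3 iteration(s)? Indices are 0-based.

v_0 = (-2, -2, -2).
v_1 = A·v_0 = (-2, -6, 2).
v_2 = A·v_1 = (-14, -6, 6).
v_3 = A·v_2 = (-18, -14, 34).

v_3 = (-18, -14, 34)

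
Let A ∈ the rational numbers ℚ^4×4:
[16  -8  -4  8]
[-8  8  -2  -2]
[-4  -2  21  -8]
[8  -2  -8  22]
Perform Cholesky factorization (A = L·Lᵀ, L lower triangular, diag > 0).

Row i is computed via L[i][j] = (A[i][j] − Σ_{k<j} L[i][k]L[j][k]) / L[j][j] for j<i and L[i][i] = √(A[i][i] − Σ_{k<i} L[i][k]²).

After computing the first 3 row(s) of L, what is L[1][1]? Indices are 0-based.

L[1][1] = 2

Step 1: L[0][0] = √(16) = 4.
  L[1][0] = (-8) / L[0][0] = -2.
Step 2: L[1][1] = √(4) = 2.
  L[2][0] = (-4) / L[0][0] = -1.
  L[2][1] = (-4) / L[1][1] = -2.
Step 3: L[2][2] = √(16) = 4.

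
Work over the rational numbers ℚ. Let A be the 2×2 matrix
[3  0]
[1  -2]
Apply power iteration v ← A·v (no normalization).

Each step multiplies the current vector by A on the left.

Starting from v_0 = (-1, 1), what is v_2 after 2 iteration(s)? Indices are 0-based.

v_0 = (-1, 1).
v_1 = A·v_0 = (-3, -3).
v_2 = A·v_1 = (-9, 3).

v_2 = (-9, 3)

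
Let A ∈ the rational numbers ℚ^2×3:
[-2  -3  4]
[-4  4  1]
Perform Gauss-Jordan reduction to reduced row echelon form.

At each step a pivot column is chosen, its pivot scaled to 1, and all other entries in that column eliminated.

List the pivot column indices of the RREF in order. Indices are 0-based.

pivot columns: 0, 1

step 1: normalize row 0 (÷-2) = (1, 3/2, -2)
  row 1: subtract -4×row0 = (0, 10, -7)
step 2: normalize row 1 (÷10) = (0, 1, -7/10)
  row 0: subtract 3/2×row1 = (1, 0, -19/20)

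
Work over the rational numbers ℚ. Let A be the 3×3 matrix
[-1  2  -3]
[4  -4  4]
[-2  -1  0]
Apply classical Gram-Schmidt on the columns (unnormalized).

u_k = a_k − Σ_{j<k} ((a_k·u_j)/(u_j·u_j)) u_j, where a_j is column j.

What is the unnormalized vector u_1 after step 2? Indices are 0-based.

Step 1: u_0 = a_0 = (-1, 4, -2).
Step 2: u_1 = a_1 − (-16/21)·u_0 = (26/21, -20/21, -53/21).

u_1 = (26/21, -20/21, -53/21)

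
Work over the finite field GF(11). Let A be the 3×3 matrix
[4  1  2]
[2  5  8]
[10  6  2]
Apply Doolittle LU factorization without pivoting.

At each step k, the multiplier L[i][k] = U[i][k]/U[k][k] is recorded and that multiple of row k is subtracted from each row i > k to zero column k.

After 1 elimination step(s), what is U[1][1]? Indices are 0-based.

Step 1: pivot at (0,0) is 4.
  row1 ← row1 − (6)·row0  ⇒  L[1][0]=6, U row1=(0, 10, 7)
  row2 ← row2 − (8)·row0  ⇒  L[2][0]=8, U row2=(0, 9, 8)

U[1][1] = 10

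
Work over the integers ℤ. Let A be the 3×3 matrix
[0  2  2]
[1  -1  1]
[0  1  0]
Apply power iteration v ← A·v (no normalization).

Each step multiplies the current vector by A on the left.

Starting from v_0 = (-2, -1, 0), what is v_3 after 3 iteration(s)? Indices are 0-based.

v_3 = (-6, -3, -2)

v_0 = (-2, -1, 0).
v_1 = A·v_0 = (-2, -1, -1).
v_2 = A·v_1 = (-4, -2, -1).
v_3 = A·v_2 = (-6, -3, -2).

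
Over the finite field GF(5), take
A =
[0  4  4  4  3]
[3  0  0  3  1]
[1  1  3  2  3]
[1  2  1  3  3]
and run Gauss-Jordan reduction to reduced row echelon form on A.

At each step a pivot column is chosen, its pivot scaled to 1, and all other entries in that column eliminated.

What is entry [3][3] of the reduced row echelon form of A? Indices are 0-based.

M[3][3] = 0

[1] R0 <-> R1
[1] R0 /= 3  ⇒  (1, 0, 0, 1, 2)
     R2 -= 1·R0  ⇒  (0, 1, 3, 1, 1)
     R3 -= 1·R0  ⇒  (0, 2, 1, 2, 1)
[2] R1 /= 4  ⇒  (0, 1, 1, 1, 2)
     R2 -= 1·R1  ⇒  (0, 0, 2, 0, 4)
     R3 -= 2·R1  ⇒  (0, 0, 4, 0, 2)
[3] R2 /= 2  ⇒  (0, 0, 1, 0, 2)
     R1 -= 1·R2  ⇒  (0, 1, 0, 1, 0)
     R3 -= 4·R2  ⇒  (0, 0, 0, 0, 4)
column 3 empty below row 3
[4] R3 /= 4  ⇒  (0, 0, 0, 0, 1)
     R0 -= 2·R3  ⇒  (1, 0, 0, 1, 0)
     R2 -= 2·R3  ⇒  (0, 0, 1, 0, 0)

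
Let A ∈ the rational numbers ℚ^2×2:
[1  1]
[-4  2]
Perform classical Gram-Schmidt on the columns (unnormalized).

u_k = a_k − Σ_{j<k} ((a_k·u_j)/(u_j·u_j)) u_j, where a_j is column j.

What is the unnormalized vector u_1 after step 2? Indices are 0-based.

u_1 = (24/17, 6/17)

Step 1: u_0 = a_0 = (1, -4).
Step 2: u_1 = a_1 − (-7/17)·u_0 = (24/17, 6/17).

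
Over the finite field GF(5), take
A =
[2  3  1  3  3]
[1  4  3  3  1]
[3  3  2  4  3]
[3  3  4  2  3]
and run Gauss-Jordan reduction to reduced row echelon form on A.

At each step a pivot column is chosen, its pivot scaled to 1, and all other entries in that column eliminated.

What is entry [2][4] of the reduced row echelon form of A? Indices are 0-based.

M[2][4] = 3

[1] R0 /= 2  ⇒  (1, 4, 3, 4, 4)
     R1 -= 1·R0  ⇒  (0, 0, 0, 4, 2)
     R2 -= 3·R0  ⇒  (0, 1, 3, 2, 1)
     R3 -= 3·R0  ⇒  (0, 1, 0, 0, 1)
[2] R1 <-> R2
[2] R1 /= 1  ⇒  (0, 1, 3, 2, 1)
     R0 -= 4·R1  ⇒  (1, 0, 1, 1, 0)
     R3 -= 1·R1  ⇒  (0, 0, 2, 3, 0)
[3] R2 <-> R3
[3] R2 /= 2  ⇒  (0, 0, 1, 4, 0)
     R0 -= 1·R2  ⇒  (1, 0, 0, 2, 0)
     R1 -= 3·R2  ⇒  (0, 1, 0, 0, 1)
[4] R3 /= 4  ⇒  (0, 0, 0, 1, 3)
     R0 -= 2·R3  ⇒  (1, 0, 0, 0, 4)
     R2 -= 4·R3  ⇒  (0, 0, 1, 0, 3)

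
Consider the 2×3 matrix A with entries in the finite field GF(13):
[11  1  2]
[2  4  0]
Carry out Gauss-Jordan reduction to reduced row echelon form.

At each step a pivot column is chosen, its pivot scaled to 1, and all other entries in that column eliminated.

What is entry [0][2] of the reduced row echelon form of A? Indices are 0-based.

[1] R0 /= 11  ⇒  (1, 6, 12)
     R1 -= 2·R0  ⇒  (0, 5, 2)
[2] R1 /= 5  ⇒  (0, 1, 3)
     R0 -= 6·R1  ⇒  (1, 0, 7)

M[0][2] = 7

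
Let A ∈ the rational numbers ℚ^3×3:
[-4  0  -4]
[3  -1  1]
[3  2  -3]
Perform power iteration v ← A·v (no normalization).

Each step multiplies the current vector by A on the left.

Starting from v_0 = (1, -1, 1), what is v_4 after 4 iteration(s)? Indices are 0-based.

v_0 = (1, -1, 1).
v_1 = A·v_0 = (-8, 5, -2).
v_2 = A·v_1 = (40, -31, -8).
v_3 = A·v_2 = (-128, 143, 82).
v_4 = A·v_3 = (184, -445, -344).

v_4 = (184, -445, -344)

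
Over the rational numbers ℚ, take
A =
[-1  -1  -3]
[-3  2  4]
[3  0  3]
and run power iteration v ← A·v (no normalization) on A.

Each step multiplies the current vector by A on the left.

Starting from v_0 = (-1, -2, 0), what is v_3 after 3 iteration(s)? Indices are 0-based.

v_0 = (-1, -2, 0).
v_1 = A·v_0 = (3, -1, -3).
v_2 = A·v_1 = (7, -23, 0).
v_3 = A·v_2 = (16, -67, 21).

v_3 = (16, -67, 21)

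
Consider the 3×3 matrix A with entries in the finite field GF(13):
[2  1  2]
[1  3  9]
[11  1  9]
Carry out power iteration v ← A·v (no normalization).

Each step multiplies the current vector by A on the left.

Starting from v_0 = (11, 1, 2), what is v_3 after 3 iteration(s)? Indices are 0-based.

v_3 = (2, 5, 2)

v_0 = (11, 1, 2).
v_1 = A·v_0 = (1, 6, 10).
v_2 = A·v_1 = (2, 5, 3).
v_3 = A·v_2 = (2, 5, 2).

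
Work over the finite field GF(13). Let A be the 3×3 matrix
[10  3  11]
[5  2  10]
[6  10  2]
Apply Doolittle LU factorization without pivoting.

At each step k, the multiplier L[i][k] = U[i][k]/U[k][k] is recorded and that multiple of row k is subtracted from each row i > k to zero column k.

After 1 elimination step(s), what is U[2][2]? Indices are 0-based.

U[2][2] = 11

Step 1: pivot at (0,0) is 10.
  row1 ← row1 − (7)·row0  ⇒  L[1][0]=7, U row1=(0, 7, 11)
  row2 ← row2 − (11)·row0  ⇒  L[2][0]=11, U row2=(0, 3, 11)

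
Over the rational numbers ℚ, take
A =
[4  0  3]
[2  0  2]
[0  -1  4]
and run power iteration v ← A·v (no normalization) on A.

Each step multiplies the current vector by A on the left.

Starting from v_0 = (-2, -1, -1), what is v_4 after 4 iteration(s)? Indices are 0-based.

v_4 = (-908, -452, 134)

v_0 = (-2, -1, -1).
v_1 = A·v_0 = (-11, -6, -3).
v_2 = A·v_1 = (-53, -28, -6).
v_3 = A·v_2 = (-230, -118, 4).
v_4 = A·v_3 = (-908, -452, 134).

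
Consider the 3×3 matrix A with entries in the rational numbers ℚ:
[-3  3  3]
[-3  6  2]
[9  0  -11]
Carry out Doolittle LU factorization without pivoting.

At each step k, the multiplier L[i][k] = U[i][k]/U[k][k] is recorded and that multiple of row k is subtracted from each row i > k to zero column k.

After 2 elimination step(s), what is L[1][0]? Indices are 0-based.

L[1][0] = 1

Step 1: pivot at (0,0) is -3.
  row1 ← row1 − (1)·row0  ⇒  L[1][0]=1, U row1=(0, 3, -1)
  row2 ← row2 − (-3)·row0  ⇒  L[2][0]=-3, U row2=(0, 9, -2)
Step 2: pivot at (1,1) is 3.
  row2 ← row2 − (3)·row1  ⇒  L[2][1]=3, U row2=(0, 0, 1)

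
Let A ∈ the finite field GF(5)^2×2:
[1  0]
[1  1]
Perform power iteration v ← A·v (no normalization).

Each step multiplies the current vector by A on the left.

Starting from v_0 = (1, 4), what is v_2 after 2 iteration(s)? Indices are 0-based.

v_2 = (1, 1)

v_0 = (1, 4).
v_1 = A·v_0 = (1, 0).
v_2 = A·v_1 = (1, 1).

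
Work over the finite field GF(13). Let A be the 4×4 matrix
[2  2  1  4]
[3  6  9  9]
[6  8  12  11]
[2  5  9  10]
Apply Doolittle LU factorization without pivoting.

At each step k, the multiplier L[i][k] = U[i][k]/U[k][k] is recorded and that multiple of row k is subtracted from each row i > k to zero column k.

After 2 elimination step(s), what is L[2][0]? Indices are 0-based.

Step 1: pivot at (0,0) is 2.
  row1 ← row1 − (8)·row0  ⇒  L[1][0]=8, U row1=(0, 3, 1, 3)
  row2 ← row2 − (3)·row0  ⇒  L[2][0]=3, U row2=(0, 2, 9, 12)
  row3 ← row3 − (1)·row0  ⇒  L[3][0]=1, U row3=(0, 3, 8, 6)
Step 2: pivot at (1,1) is 3.
  row2 ← row2 − (5)·row1  ⇒  L[2][1]=5, U row2=(0, 0, 4, 10)
  row3 ← row3 − (1)·row1  ⇒  L[3][1]=1, U row3=(0, 0, 7, 3)

L[2][0] = 3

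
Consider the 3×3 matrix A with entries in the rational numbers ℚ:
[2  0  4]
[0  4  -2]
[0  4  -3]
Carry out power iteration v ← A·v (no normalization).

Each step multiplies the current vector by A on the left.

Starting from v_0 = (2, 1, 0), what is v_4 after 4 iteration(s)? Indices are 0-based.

v_0 = (2, 1, 0).
v_1 = A·v_0 = (4, 4, 4).
v_2 = A·v_1 = (24, 8, 4).
v_3 = A·v_2 = (64, 24, 20).
v_4 = A·v_3 = (208, 56, 36).

v_4 = (208, 56, 36)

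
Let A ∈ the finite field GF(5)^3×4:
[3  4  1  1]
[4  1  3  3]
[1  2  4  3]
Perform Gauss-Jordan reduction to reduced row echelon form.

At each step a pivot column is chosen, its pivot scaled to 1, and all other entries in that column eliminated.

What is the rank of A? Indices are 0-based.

pivot(0,0)=3: scale R0 → (1, 3, 2, 2)
  clear (1,0): R1 −= (4)R0 → (0, 4, 0, 0)
  clear (2,0): R2 −= (1)R0 → (0, 4, 2, 1)
pivot(1,1)=4: scale R1 → (0, 1, 0, 0)
  clear (0,1): R0 −= (3)R1 → (1, 0, 2, 2)
  clear (2,1): R2 −= (4)R1 → (0, 0, 2, 1)
pivot(2,2)=2: scale R2 → (0, 0, 1, 3)
  clear (0,2): R0 −= (2)R2 → (1, 0, 0, 1)

rank = 3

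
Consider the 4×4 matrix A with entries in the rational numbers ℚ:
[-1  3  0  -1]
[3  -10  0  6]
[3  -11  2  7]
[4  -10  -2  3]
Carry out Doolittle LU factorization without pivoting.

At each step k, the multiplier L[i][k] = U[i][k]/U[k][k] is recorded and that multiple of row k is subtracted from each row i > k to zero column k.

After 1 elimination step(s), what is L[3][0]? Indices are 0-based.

L[3][0] = -4

Step 1: pivot at (0,0) is -1.
  row1 ← row1 − (-3)·row0  ⇒  L[1][0]=-3, U row1=(0, -1, 0, 3)
  row2 ← row2 − (-3)·row0  ⇒  L[2][0]=-3, U row2=(0, -2, 2, 4)
  row3 ← row3 − (-4)·row0  ⇒  L[3][0]=-4, U row3=(0, 2, -2, -1)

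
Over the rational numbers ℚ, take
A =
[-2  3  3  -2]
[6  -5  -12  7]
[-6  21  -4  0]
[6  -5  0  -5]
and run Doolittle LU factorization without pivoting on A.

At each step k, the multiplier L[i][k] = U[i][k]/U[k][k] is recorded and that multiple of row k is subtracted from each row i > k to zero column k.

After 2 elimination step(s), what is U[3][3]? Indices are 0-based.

U[3][3] = -12

Step 1: pivot at (0,0) is -2.
  row1 ← row1 − (-3)·row0  ⇒  L[1][0]=-3, U row1=(0, 4, -3, 1)
  row2 ← row2 − (3)·row0  ⇒  L[2][0]=3, U row2=(0, 12, -13, 6)
  row3 ← row3 − (-3)·row0  ⇒  L[3][0]=-3, U row3=(0, 4, 9, -11)
Step 2: pivot at (1,1) is 4.
  row2 ← row2 − (3)·row1  ⇒  L[2][1]=3, U row2=(0, 0, -4, 3)
  row3 ← row3 − (1)·row1  ⇒  L[3][1]=1, U row3=(0, 0, 12, -12)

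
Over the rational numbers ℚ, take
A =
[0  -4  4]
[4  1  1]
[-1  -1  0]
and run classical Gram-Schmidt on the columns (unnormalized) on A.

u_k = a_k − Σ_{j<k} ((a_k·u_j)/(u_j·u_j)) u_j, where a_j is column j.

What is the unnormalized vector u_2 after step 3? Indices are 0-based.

u_2 = (24/281, -32/281, -128/281)

Step 1: u_0 = a_0 = (0, 4, -1).
Step 2: u_1 = a_1 − (5/17)·u_0 = (-4, -3/17, -12/17).
Step 3: u_2 = a_2 − (4/17)·u_0 − (-275/281)·u_1 = (24/281, -32/281, -128/281).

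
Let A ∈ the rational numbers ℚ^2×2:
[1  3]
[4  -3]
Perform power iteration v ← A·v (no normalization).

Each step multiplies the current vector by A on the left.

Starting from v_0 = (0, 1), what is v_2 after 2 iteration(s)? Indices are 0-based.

v_0 = (0, 1).
v_1 = A·v_0 = (3, -3).
v_2 = A·v_1 = (-6, 21).

v_2 = (-6, 21)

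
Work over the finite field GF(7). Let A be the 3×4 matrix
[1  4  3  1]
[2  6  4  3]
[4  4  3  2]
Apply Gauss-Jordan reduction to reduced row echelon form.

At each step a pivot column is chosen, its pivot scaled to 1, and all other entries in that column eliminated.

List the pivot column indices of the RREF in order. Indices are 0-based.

pivot columns: 0, 1, 2

[1] R0 /= 1  ⇒  (1, 4, 3, 1)
     R1 -= 2·R0  ⇒  (0, 5, 5, 1)
     R2 -= 4·R0  ⇒  (0, 2, 5, 5)
[2] R1 /= 5  ⇒  (0, 1, 1, 3)
     R0 -= 4·R1  ⇒  (1, 0, 6, 3)
     R2 -= 2·R1  ⇒  (0, 0, 3, 6)
[3] R2 /= 3  ⇒  (0, 0, 1, 2)
     R0 -= 6·R2  ⇒  (1, 0, 0, 5)
     R1 -= 1·R2  ⇒  (0, 1, 0, 1)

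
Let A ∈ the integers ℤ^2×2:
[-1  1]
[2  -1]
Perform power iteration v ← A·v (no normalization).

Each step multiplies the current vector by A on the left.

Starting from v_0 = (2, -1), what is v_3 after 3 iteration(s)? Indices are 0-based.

v_3 = (-19, 27)

v_0 = (2, -1).
v_1 = A·v_0 = (-3, 5).
v_2 = A·v_1 = (8, -11).
v_3 = A·v_2 = (-19, 27).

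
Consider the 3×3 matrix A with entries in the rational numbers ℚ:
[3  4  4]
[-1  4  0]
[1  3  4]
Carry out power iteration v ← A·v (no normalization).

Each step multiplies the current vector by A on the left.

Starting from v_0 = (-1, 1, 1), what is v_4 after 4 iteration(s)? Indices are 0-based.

v_4 = (2363, -409, 1536)

v_0 = (-1, 1, 1).
v_1 = A·v_0 = (5, 5, 6).
v_2 = A·v_1 = (59, 15, 44).
v_3 = A·v_2 = (413, 1, 280).
v_4 = A·v_3 = (2363, -409, 1536).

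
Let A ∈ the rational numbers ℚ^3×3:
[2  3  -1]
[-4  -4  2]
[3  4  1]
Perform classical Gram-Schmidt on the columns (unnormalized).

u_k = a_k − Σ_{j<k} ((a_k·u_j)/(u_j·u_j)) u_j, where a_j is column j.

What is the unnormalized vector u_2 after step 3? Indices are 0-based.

Step 1: u_0 = a_0 = (2, -4, 3).
Step 2: u_1 = a_1 − (34/29)·u_0 = (19/29, 20/29, 14/29).
Step 3: u_2 = a_2 − (-7/29)·u_0 − (35/33)·u_1 = (-40/33, 10/33, 40/33).

u_2 = (-40/33, 10/33, 40/33)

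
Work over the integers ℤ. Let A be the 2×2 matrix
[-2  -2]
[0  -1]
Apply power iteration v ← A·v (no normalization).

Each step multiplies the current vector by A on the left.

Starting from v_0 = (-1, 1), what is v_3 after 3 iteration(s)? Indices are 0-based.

v_3 = (-6, -1)

v_0 = (-1, 1).
v_1 = A·v_0 = (0, -1).
v_2 = A·v_1 = (2, 1).
v_3 = A·v_2 = (-6, -1).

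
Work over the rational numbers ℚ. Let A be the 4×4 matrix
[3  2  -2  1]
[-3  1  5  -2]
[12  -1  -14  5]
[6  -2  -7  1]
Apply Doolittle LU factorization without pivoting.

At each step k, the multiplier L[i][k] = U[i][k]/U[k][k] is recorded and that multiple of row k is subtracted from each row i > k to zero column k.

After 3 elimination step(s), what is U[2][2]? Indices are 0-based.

U[2][2] = 3

Step 1: pivot at (0,0) is 3.
  row1 ← row1 − (-1)·row0  ⇒  L[1][0]=-1, U row1=(0, 3, 3, -1)
  row2 ← row2 − (4)·row0  ⇒  L[2][0]=4, U row2=(0, -9, -6, 1)
  row3 ← row3 − (2)·row0  ⇒  L[3][0]=2, U row3=(0, -6, -3, -1)
Step 2: pivot at (1,1) is 3.
  row2 ← row2 − (-3)·row1  ⇒  L[2][1]=-3, U row2=(0, 0, 3, -2)
  row3 ← row3 − (-2)·row1  ⇒  L[3][1]=-2, U row3=(0, 0, 3, -3)
Step 3: pivot at (2,2) is 3.
  row3 ← row3 − (1)·row2  ⇒  L[3][2]=1, U row3=(0, 0, 0, -1)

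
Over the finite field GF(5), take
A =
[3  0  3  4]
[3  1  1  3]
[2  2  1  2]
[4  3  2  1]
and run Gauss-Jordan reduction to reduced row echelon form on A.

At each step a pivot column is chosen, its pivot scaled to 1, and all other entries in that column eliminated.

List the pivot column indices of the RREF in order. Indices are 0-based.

pivot columns: 0, 1, 2, 3

pivot(0,0)=3: scale R0 → (1, 0, 1, 3)
  clear (1,0): R1 −= (3)R0 → (0, 1, 3, 4)
  clear (2,0): R2 −= (2)R0 → (0, 2, 4, 1)
  clear (3,0): R3 −= (4)R0 → (0, 3, 3, 4)
pivot(1,1)=1: scale R1 → (0, 1, 3, 4)
  clear (2,1): R2 −= (2)R1 → (0, 0, 3, 3)
  clear (3,1): R3 −= (3)R1 → (0, 0, 4, 2)
pivot(2,2)=3: scale R2 → (0, 0, 1, 1)
  clear (0,2): R0 −= (1)R2 → (1, 0, 0, 2)
  clear (1,2): R1 −= (3)R2 → (0, 1, 0, 1)
  clear (3,2): R3 −= (4)R2 → (0, 0, 0, 3)
pivot(3,3)=3: scale R3 → (0, 0, 0, 1)
  clear (0,3): R0 −= (2)R3 → (1, 0, 0, 0)
  clear (1,3): R1 −= (1)R3 → (0, 1, 0, 0)
  clear (2,3): R2 −= (1)R3 → (0, 0, 1, 0)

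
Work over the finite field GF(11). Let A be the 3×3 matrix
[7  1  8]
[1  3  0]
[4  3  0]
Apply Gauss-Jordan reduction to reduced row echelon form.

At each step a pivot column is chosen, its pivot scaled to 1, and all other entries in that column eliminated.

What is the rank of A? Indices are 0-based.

rank = 3

[1] R0 /= 7  ⇒  (1, 8, 9)
     R1 -= 1·R0  ⇒  (0, 6, 2)
     R2 -= 4·R0  ⇒  (0, 4, 8)
[2] R1 /= 6  ⇒  (0, 1, 4)
     R0 -= 8·R1  ⇒  (1, 0, 10)
     R2 -= 4·R1  ⇒  (0, 0, 3)
[3] R2 /= 3  ⇒  (0, 0, 1)
     R0 -= 10·R2  ⇒  (1, 0, 0)
     R1 -= 4·R2  ⇒  (0, 1, 0)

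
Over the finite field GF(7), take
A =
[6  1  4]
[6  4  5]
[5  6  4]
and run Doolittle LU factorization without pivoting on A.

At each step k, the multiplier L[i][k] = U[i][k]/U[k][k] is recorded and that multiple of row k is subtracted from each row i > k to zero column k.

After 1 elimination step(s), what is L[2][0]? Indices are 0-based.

Step 1: pivot at (0,0) is 6.
  row1 ← row1 − (1)·row0  ⇒  L[1][0]=1, U row1=(0, 3, 1)
  row2 ← row2 − (2)·row0  ⇒  L[2][0]=2, U row2=(0, 4, 3)

L[2][0] = 2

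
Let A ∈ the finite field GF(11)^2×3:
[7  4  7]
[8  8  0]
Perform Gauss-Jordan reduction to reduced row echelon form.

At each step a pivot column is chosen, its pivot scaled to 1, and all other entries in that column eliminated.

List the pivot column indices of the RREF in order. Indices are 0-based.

step 1: normalize row 0 (÷7) = (1, 10, 1)
  row 1: subtract 8×row0 = (0, 5, 3)
step 2: normalize row 1 (÷5) = (0, 1, 5)
  row 0: subtract 10×row1 = (1, 0, 6)

pivot columns: 0, 1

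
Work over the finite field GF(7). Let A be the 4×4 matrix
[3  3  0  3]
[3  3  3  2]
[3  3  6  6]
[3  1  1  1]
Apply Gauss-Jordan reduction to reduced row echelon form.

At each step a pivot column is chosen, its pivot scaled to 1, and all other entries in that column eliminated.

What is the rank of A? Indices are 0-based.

rank = 4

[1] R0 /= 3  ⇒  (1, 1, 0, 1)
     R1 -= 3·R0  ⇒  (0, 0, 3, 6)
     R2 -= 3·R0  ⇒  (0, 0, 6, 3)
     R3 -= 3·R0  ⇒  (0, 5, 1, 5)
[2] R1 <-> R3
[2] R1 /= 5  ⇒  (0, 1, 3, 1)
     R0 -= 1·R1  ⇒  (1, 0, 4, 0)
[3] R2 /= 6  ⇒  (0, 0, 1, 4)
     R0 -= 4·R2  ⇒  (1, 0, 0, 5)
     R1 -= 3·R2  ⇒  (0, 1, 0, 3)
     R3 -= 3·R2  ⇒  (0, 0, 0, 1)
[4] R3 /= 1  ⇒  (0, 0, 0, 1)
     R0 -= 5·R3  ⇒  (1, 0, 0, 0)
     R1 -= 3·R3  ⇒  (0, 1, 0, 0)
     R2 -= 4·R3  ⇒  (0, 0, 1, 0)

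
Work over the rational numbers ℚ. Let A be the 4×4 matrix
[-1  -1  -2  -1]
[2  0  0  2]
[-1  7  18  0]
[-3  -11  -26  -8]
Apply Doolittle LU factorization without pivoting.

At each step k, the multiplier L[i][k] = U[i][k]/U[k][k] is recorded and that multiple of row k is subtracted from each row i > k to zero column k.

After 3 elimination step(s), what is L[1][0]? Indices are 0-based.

L[1][0] = -2

Step 1: pivot at (0,0) is -1.
  row1 ← row1 − (-2)·row0  ⇒  L[1][0]=-2, U row1=(0, -2, -4, 0)
  row2 ← row2 − (1)·row0  ⇒  L[2][0]=1, U row2=(0, 8, 20, 1)
  row3 ← row3 − (3)·row0  ⇒  L[3][0]=3, U row3=(0, -8, -20, -5)
Step 2: pivot at (1,1) is -2.
  row2 ← row2 − (-4)·row1  ⇒  L[2][1]=-4, U row2=(0, 0, 4, 1)
  row3 ← row3 − (4)·row1  ⇒  L[3][1]=4, U row3=(0, 0, -4, -5)
Step 3: pivot at (2,2) is 4.
  row3 ← row3 − (-1)·row2  ⇒  L[3][2]=-1, U row3=(0, 0, 0, -4)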